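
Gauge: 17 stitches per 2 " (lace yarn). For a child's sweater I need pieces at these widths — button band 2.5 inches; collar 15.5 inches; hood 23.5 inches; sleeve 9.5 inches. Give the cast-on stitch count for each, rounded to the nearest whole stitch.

button band 21; collar 132; hood 200; sleeve 81.

Rate = 17/2 = 8.5 sts per in.
button band: 2.5 × 8.5 = 21.25 → 21.
collar: 15.5 × 8.5 = 131.75 → 132.
hood: 23.5 × 8.5 = 199.75 → 200.
sleeve: 9.5 × 8.5 = 80.75 → 81.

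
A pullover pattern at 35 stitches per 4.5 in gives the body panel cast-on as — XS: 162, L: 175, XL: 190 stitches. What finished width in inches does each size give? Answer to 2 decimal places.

35/4.5 = 7.778 sts per in.
XS: 162 / 7.778 = 20.829 → 20.83 in.
L: 175 / 7.778 = 22.500 → 22.50 in.
XL: 190 / 7.778 = 24.429 → 24.43 in.

XS 20.83 inches; L 22.50 inches; XL 24.43 inches.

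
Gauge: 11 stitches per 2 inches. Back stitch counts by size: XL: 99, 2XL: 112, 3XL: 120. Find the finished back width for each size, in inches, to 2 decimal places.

XL 18.00 inches; 2XL 20.36 inches; 3XL 21.82 inches.

11/2 = 5.5 sts per in.
XL: 99 / 5.5 = 18.000 → 18.00 in.
2XL: 112 / 5.5 = 20.364 → 20.36 in.
3XL: 120 / 5.5 = 21.818 → 21.82 in.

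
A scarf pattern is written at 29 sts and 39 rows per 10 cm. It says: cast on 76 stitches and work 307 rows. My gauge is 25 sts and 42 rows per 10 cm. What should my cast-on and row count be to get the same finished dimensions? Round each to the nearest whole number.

Stitches: 76 × 25/29 = 65.52 → 66.
Rows: 307 × 42/39 = 330.62 → 331.

Cast on 66 stitches; work 331 rows.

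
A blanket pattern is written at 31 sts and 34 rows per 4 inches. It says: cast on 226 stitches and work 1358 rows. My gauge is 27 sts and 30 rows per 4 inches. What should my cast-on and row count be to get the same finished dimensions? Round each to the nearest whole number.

Stitches: 226 × 27/31 = 196.84 → 197.
Rows: 1358 × 30/34 = 1198.24 → 1198.

Cast on 197 stitches; work 1198 rows.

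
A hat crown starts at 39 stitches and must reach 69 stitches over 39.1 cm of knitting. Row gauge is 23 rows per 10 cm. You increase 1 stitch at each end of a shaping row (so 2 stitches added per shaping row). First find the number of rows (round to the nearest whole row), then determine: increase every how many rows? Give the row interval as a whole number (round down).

Rows = 39.1 × 2.3 = 89.9 → 90 rows.
Stitches to add: 30 → 15 shaping rows (at 2 st each).
90 / 15 = 6.00 → every 6 rows.

Increase every 6th row.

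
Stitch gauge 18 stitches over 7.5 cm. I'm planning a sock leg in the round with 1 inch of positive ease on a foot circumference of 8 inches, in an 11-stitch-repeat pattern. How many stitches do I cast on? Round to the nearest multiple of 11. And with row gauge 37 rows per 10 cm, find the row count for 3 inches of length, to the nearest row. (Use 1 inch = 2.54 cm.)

Cast on 55 stitches; work 28 rows.

Finished = 8 + 1 = 9 inches.
9 inches × 2.54 = 22.86 cm.
18/7.5 = 2.4 sts per cm; 22.86 × 2.4 = 54.86 sts.
Nearest multiple of 11 → 55.
3 inches = 7.62 cm; × 3.7 = 28.19 → 28 rows.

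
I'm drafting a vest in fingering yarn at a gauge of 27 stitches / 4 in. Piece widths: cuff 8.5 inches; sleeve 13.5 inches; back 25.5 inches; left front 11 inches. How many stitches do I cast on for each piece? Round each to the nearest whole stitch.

cuff 57; sleeve 91; back 172; left front 74.

Rate = 27/4 = 6.75 sts per in.
cuff: 8.5 × 6.75 = 57.38 → 57.
sleeve: 13.5 × 6.75 = 91.12 → 91.
back: 25.5 × 6.75 = 172.12 → 172.
left front: 11 × 6.75 = 74.25 → 74.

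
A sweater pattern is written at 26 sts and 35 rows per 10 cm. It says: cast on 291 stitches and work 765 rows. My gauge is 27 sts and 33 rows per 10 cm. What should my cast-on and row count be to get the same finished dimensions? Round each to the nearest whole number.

Cast on 302 stitches; work 721 rows.

Stitches: 291 × 27/26 = 302.19 → 302.
Rows: 765 × 33/35 = 721.29 → 721.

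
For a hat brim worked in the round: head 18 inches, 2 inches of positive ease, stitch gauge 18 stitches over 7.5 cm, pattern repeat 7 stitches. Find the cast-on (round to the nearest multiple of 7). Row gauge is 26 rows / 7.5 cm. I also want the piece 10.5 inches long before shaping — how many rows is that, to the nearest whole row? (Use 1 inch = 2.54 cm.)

Finished = 18 + 2 = 20 inches.
20 inches × 2.54 = 50.80 cm.
18/7.5 = 2.4 sts per cm; 50.80 × 2.4 = 121.92 sts.
Nearest multiple of 7 → 119.
10.5 inches = 26.67 cm; × 3.467 = 92.46 → 92 rows.

Cast on 119 stitches; work 92 rows.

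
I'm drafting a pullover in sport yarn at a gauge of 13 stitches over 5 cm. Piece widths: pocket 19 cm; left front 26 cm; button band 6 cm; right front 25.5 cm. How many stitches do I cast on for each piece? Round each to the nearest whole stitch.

pocket 49; left front 68; button band 16; right front 66.

Rate = 13/5 = 2.6 sts per cm.
pocket: 19 × 2.6 = 49.40 → 49.
left front: 26 × 2.6 = 67.60 → 68.
button band: 6 × 2.6 = 15.60 → 16.
right front: 25.5 × 2.6 = 66.30 → 66.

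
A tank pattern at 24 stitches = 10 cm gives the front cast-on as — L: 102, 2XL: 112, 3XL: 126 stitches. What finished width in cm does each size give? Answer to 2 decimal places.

24/10 = 2.4 sts per cm.
L: 102 / 2.4 = 42.500 → 42.50 cm.
2XL: 112 / 2.4 = 46.667 → 46.67 cm.
3XL: 126 / 2.4 = 52.500 → 52.50 cm.

L 42.50 cm; 2XL 46.67 cm; 3XL 52.50 cm.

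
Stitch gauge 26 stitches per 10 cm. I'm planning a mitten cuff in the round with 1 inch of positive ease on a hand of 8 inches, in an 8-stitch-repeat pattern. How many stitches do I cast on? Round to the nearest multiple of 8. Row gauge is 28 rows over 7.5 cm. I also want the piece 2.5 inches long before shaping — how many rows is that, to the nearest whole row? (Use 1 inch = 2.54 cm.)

Cast on 56 stitches; work 24 rows.

Finished = 8 + 1 = 9 inches.
9 inches × 2.54 = 22.86 cm.
26/10 = 2.6 sts per cm; 22.86 × 2.6 = 59.44 sts.
Nearest multiple of 8 → 56.
2.5 inches = 6.35 cm; × 3.733 = 23.71 → 24 rows.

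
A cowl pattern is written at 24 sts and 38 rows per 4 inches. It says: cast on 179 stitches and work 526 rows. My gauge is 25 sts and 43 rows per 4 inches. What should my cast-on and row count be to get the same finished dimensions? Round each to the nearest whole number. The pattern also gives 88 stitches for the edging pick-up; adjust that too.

Stitches: 179 × 25/24 = 186.46 → 186.
Rows: 526 × 43/38 = 595.21 → 595.
edging pick-up: 88 × 25/24 = 91.67 → 92.

Cast on 186 stitches; work 595 rows; edging pick-up 92 stitches.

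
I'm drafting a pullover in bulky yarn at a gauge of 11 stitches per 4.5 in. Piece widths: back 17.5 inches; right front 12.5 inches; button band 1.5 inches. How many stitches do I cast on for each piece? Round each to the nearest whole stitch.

back 43; right front 31; button band 4.

Rate = 11/4.5 = 2.444 sts per in.
back: 17.5 × 2.444 = 42.78 → 43.
right front: 12.5 × 2.444 = 30.56 → 31.
button band: 1.5 × 2.444 = 3.67 → 4.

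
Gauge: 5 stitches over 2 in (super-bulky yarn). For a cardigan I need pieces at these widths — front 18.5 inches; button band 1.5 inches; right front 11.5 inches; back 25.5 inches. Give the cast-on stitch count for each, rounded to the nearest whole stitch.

Rate = 5/2 = 2.5 sts per in.
front: 18.5 × 2.5 = 46.25 → 46.
button band: 1.5 × 2.5 = 3.75 → 4.
right front: 11.5 × 2.5 = 28.75 → 29.
back: 25.5 × 2.5 = 63.75 → 64.

front 46; button band 4; right front 29; back 64.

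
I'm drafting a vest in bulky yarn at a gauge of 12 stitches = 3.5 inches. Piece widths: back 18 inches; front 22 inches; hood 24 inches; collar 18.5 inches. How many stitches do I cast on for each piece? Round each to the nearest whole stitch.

back 62; front 75; hood 82; collar 63.

Rate = 12/3.5 = 3.429 sts per in.
back: 18 × 3.429 = 61.71 → 62.
front: 22 × 3.429 = 75.43 → 75.
hood: 24 × 3.429 = 82.29 → 82.
collar: 18.5 × 3.429 = 63.43 → 63.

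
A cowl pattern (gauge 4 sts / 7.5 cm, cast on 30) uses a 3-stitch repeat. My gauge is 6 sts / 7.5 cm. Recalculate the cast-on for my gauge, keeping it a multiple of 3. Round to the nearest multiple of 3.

30 × 6 / 4 = 45.00.
Nearest multiple of 3: 45.

Cast on 45 stitches.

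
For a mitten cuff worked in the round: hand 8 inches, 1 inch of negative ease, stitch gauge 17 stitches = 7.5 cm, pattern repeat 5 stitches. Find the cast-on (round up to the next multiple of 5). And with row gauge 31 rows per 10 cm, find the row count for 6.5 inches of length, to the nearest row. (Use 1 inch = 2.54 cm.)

Finished = 8 − 1 = 7 inches.
7 inches × 2.54 = 17.78 cm.
17/7.5 = 2.267 sts per cm; 17.78 × 2.267 = 40.30 sts.
Next multiple of 5 → 45.
6.5 inches = 16.51 cm; × 3.1 = 51.18 → 51 rows.

Cast on 45 stitches; work 51 rows.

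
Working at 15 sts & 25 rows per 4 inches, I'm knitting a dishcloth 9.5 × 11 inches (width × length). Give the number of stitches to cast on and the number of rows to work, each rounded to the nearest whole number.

Stitch gauge = 15/4 = 3.75 sts/in; 9.5 × 3.75 = 35.62 → 36 sts.
Row gauge = 25/4 = 6.25 rows/in; 11 × 6.25 = 68.75 → 69 rows.

Cast on 36 stitches and work 69 rows.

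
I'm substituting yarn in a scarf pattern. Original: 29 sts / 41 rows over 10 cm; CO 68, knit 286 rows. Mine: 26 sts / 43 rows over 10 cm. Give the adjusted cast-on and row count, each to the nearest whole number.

Cast on 61 stitches; work 300 rows.

Stitches: 68 × 26/29 = 60.97 → 61.
Rows: 286 × 43/41 = 299.95 → 300.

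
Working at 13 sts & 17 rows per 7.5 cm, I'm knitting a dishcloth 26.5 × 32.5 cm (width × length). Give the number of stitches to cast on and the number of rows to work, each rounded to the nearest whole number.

Stitch gauge = 13/7.5 = 1.733 sts/cm; 26.5 × 1.733 = 45.93 → 46 sts.
Row gauge = 17/7.5 = 2.267 rows/cm; 32.5 × 2.267 = 73.67 → 74 rows.

Cast on 46 stitches and work 74 rows.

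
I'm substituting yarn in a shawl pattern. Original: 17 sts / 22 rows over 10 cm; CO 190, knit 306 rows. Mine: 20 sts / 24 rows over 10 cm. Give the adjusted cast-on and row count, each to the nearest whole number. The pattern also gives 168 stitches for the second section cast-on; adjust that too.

Stitches: 190 × 20/17 = 223.53 → 224.
Rows: 306 × 24/22 = 333.82 → 334.
second section cast-on: 168 × 20/17 = 197.65 → 198.

Cast on 224 stitches; work 334 rows; second section cast-on 198 stitches.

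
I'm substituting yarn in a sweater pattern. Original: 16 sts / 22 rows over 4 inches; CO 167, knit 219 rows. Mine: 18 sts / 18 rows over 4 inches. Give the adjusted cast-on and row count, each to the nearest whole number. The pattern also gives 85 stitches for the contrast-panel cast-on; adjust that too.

Stitches: 167 × 18/16 = 187.88 → 188.
Rows: 219 × 18/22 = 179.18 → 179.
contrast-panel cast-on: 85 × 18/16 = 95.62 → 96.

Cast on 188 stitches; work 179 rows; contrast-panel cast-on 96 stitches.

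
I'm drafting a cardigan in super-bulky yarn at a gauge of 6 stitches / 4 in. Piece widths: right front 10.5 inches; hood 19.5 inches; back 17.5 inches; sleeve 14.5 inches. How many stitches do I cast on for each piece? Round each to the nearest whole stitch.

right front 16; hood 29; back 26; sleeve 22.

Rate = 6/4 = 1.5 sts per in.
right front: 10.5 × 1.5 = 15.75 → 16.
hood: 19.5 × 1.5 = 29.25 → 29.
back: 17.5 × 1.5 = 26.25 → 26.
sleeve: 14.5 × 1.5 = 21.75 → 22.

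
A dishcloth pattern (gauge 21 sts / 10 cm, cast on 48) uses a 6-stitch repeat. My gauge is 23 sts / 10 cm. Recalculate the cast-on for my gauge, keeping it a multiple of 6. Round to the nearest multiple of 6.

CO 54 sts.

48 × 23 / 21 = 52.57.
Nearest multiple of 6: 54.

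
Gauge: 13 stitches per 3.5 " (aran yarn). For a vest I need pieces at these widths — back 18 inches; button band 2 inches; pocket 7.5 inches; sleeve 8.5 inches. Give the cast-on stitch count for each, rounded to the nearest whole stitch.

back 67; button band 7; pocket 28; sleeve 32.

Rate = 13/3.5 = 3.714 sts per in.
back: 18 × 3.714 = 66.86 → 67.
button band: 2 × 3.714 = 7.43 → 7.
pocket: 7.5 × 3.714 = 27.86 → 28.
sleeve: 8.5 × 3.714 = 31.57 → 32.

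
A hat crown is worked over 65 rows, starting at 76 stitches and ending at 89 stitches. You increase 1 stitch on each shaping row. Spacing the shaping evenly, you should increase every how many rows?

Stitches to add: |89 − 76| = 13.
Shaping rows needed: 13 / 1 = 13.
65 rows / 13 = every 5 rows.

Increase every 5th row.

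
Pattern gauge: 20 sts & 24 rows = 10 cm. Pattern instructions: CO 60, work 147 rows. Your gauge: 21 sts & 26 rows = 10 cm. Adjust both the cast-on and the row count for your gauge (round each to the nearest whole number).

Cast on 63 stitches; work 159 rows.

Stitches: 60 × 21/20 = 63.00 → 63.
Rows: 147 × 26/24 = 159.25 → 159.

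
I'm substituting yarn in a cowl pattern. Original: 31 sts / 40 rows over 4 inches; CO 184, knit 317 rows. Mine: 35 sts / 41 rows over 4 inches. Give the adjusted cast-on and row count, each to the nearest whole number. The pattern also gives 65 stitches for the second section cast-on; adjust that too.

Cast on 208 stitches; work 325 rows; second section cast-on 73 stitches.

Stitches: 184 × 35/31 = 207.74 → 208.
Rows: 317 × 41/40 = 324.93 → 325.
second section cast-on: 65 × 35/31 = 73.39 → 73.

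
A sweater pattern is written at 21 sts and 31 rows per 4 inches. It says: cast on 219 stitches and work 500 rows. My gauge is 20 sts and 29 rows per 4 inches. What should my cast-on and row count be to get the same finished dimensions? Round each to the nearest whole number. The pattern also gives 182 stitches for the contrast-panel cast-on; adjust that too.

Cast on 209 stitches; work 468 rows; contrast-panel cast-on 173 stitches.

Stitches: 219 × 20/21 = 208.57 → 209.
Rows: 500 × 29/31 = 467.74 → 468.
contrast-panel cast-on: 182 × 20/21 = 173.33 → 173.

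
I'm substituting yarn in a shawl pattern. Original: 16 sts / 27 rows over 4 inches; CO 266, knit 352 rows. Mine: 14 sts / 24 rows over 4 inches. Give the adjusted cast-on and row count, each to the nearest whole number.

Stitches: 266 × 14/16 = 232.75 → 233.
Rows: 352 × 24/27 = 312.89 → 313.

Cast on 233 stitches; work 313 rows.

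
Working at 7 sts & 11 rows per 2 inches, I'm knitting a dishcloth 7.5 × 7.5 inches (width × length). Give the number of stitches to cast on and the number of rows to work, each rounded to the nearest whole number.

Cast on 26 stitches and work 41 rows.

Stitch gauge = 7/2 = 3.5 sts/in; 7.5 × 3.5 = 26.25 → 26 sts.
Row gauge = 11/2 = 5.5 rows/in; 7.5 × 5.5 = 41.25 → 41 rows.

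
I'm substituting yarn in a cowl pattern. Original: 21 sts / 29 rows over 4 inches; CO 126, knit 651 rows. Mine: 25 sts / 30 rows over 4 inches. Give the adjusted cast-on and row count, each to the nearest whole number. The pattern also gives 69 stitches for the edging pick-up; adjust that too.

Cast on 150 stitches; work 673 rows; edging pick-up 82 stitches.

Stitches: 126 × 25/21 = 150.00 → 150.
Rows: 651 × 30/29 = 673.45 → 673.
edging pick-up: 69 × 25/21 = 82.14 → 82.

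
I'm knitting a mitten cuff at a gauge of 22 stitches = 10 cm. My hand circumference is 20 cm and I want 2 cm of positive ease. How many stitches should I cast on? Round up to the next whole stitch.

Finished = 20 + 2 = 22 cm.
22 / 10 = 2.2 sts per cm.
22.00 × 2.2 = 48.40 sts.
→ 49 sts.

CO 49 sts.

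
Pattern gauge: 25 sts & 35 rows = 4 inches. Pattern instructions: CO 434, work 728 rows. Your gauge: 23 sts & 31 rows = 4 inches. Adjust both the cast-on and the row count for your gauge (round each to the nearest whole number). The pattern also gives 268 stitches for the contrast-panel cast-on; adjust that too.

Cast on 399 stitches; work 645 rows; contrast-panel cast-on 247 stitches.

Stitches: 434 × 23/25 = 399.28 → 399.
Rows: 728 × 31/35 = 644.80 → 645.
contrast-panel cast-on: 268 × 23/25 = 246.56 → 247.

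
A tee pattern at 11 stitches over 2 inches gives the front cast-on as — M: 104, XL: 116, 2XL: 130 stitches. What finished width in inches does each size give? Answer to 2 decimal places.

11/2 = 5.5 sts per in.
M: 104 / 5.5 = 18.909 → 18.91 in.
XL: 116 / 5.5 = 21.091 → 21.09 in.
2XL: 130 / 5.5 = 23.636 → 23.64 in.

M 18.91 inches; XL 21.09 inches; 2XL 23.64 inches.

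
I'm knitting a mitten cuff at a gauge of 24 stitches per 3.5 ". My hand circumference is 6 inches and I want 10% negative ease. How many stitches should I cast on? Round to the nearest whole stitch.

Cast on 37 stitches.

Finished = 6 × 0.90 = 5.40 in.
24 / 3.5 = 6.857 sts per inch.
5.40 × 6.857 = 37.03 sts.
→ 37 sts.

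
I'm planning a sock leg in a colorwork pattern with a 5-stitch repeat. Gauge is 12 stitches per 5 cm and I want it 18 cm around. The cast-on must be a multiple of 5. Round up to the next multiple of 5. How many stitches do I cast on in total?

45 stitches.

12 / 5 = 2.4 sts per cm.
18 × 2.4 = 43.20 sts.
Next multiple of 5: 45.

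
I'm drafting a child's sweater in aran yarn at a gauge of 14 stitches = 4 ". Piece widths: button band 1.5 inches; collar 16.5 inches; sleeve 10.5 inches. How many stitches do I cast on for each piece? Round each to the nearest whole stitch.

button band 5; collar 58; sleeve 37.

Rate = 14/4 = 3.5 sts per in.
button band: 1.5 × 3.5 = 5.25 → 5.
collar: 16.5 × 3.5 = 57.75 → 58.
sleeve: 10.5 × 3.5 = 36.75 → 37.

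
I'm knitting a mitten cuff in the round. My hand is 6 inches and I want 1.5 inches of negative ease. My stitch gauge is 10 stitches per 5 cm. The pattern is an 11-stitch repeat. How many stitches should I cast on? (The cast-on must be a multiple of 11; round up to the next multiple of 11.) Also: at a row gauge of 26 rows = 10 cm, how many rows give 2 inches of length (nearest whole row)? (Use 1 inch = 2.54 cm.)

Cast on 33 stitches; work 13 rows.

Finished = 6 − 1.5 = 4.5 inches.
4.5 inches × 2.54 = 11.43 cm.
10/5 = 2 sts per cm; 11.43 × 2 = 22.86 sts.
Next multiple of 11 → 33.
2 inches = 5.08 cm; × 2.6 = 13.21 → 13 rows.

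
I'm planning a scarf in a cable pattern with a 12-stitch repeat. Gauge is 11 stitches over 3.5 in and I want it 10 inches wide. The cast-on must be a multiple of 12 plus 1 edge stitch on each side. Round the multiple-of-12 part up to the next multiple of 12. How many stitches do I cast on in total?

11 / 3.5 = 3.143 sts per inch.
10 × 3.143 = 31.43 sts.
Less 2 edge sts → 29.43 for the repeat.
Next multiple of 12: 36.
Add back 2 edge sts → 38.

Cast on 38 stitches.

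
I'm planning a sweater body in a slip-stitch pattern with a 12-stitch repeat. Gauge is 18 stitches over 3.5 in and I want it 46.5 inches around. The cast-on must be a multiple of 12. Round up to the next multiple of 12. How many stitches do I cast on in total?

18 / 3.5 = 5.143 sts per inch.
46.5 × 5.143 = 239.14 sts.
Next multiple of 12: 240.

CO 240 sts.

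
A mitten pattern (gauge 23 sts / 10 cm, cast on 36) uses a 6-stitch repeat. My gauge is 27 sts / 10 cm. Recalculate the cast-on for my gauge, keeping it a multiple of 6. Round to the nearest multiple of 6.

36 × 27 / 23 = 42.26.
Nearest multiple of 6: 42.

Cast on 42 stitches.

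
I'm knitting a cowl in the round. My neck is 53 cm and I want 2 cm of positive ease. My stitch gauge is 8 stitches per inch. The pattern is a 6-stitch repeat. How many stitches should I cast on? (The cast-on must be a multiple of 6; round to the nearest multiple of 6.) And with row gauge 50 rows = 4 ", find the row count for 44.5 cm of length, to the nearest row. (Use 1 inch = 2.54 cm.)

Finished = 53 + 2 = 55 cm.
55 cm × 1/2.54 = 21.65 inches.
8/1 = 8 sts per in; 21.65 × 8 = 173.23 sts.
Nearest multiple of 6 → 174.
44.5 cm = 17.52 inches; × 12.5 = 219.00 → 219 rows.

Cast on 174 stitches; work 219 rows.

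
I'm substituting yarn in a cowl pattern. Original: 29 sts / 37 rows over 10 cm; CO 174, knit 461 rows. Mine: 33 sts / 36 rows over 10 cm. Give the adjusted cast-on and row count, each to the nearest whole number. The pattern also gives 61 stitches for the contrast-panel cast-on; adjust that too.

Cast on 198 stitches; work 449 rows; contrast-panel cast-on 69 stitches.

Stitches: 174 × 33/29 = 198.00 → 198.
Rows: 461 × 36/37 = 448.54 → 449.
contrast-panel cast-on: 61 × 33/29 = 69.41 → 69.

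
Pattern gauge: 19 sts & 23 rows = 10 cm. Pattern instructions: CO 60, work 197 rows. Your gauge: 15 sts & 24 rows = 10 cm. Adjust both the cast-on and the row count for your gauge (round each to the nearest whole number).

Cast on 47 stitches; work 206 rows.

Stitches: 60 × 15/19 = 47.37 → 47.
Rows: 197 × 24/23 = 205.57 → 206.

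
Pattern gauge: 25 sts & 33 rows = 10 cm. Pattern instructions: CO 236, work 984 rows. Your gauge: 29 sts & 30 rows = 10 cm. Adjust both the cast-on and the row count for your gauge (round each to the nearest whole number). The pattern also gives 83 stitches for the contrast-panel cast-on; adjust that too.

Stitches: 236 × 29/25 = 273.76 → 274.
Rows: 984 × 30/33 = 894.55 → 895.
contrast-panel cast-on: 83 × 29/25 = 96.28 → 96.

Cast on 274 stitches; work 895 rows; contrast-panel cast-on 96 stitches.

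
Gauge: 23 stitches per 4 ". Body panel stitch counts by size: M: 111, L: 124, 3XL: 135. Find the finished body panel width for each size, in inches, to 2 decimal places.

23/4 = 5.75 sts per in.
M: 111 / 5.75 = 19.304 → 19.30 in.
L: 124 / 5.75 = 21.565 → 21.57 in.
3XL: 135 / 5.75 = 23.478 → 23.48 in.

M 19.30 inches; L 21.57 inches; 3XL 23.48 inches.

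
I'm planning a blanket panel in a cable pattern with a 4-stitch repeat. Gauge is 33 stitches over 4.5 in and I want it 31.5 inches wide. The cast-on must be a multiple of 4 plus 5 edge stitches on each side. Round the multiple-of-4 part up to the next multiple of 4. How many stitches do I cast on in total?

33 / 4.5 = 7.333 sts per inch.
31.5 × 7.333 = 231.00 sts.
Less 10 edge sts → 221.00 for the repeat.
Next multiple of 4: 224.
Add back 10 edge sts → 234.

Cast on 234 stitches.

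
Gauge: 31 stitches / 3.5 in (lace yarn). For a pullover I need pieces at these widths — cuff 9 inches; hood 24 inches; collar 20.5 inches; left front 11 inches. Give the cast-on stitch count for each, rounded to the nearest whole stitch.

cuff 80; hood 213; collar 182; left front 97.

Rate = 31/3.5 = 8.857 sts per in.
cuff: 9 × 8.857 = 79.71 → 80.
hood: 24 × 8.857 = 212.57 → 213.
collar: 20.5 × 8.857 = 181.57 → 182.
left front: 11 × 8.857 = 97.43 → 97.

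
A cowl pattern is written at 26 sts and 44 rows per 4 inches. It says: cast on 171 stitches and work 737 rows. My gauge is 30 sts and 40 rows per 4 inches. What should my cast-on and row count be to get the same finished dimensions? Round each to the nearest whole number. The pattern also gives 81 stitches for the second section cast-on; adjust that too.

Stitches: 171 × 30/26 = 197.31 → 197.
Rows: 737 × 40/44 = 670.00 → 670.
second section cast-on: 81 × 30/26 = 93.46 → 93.

Cast on 197 stitches; work 670 rows; second section cast-on 93 stitches.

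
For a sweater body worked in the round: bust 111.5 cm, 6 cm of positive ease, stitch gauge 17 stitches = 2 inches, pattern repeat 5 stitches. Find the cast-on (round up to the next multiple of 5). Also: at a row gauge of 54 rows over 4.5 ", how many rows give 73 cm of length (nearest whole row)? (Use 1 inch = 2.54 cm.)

Cast on 395 stitches; work 345 rows.

Finished = 111.5 + 6 = 117.5 cm.
117.5 cm × 1/2.54 = 46.26 inches.
17/2 = 8.5 sts per in; 46.26 × 8.5 = 393.21 sts.
Next multiple of 5 → 395.
73 cm = 28.74 inches; × 12 = 344.88 → 345 rows.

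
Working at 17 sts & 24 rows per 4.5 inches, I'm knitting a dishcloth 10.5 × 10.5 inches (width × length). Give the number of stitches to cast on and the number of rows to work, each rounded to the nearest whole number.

Cast on 40 stitches and work 56 rows.

Stitch gauge = 17/4.5 = 3.778 sts/in; 10.5 × 3.778 = 39.67 → 40 sts.
Row gauge = 24/4.5 = 5.333 rows/in; 10.5 × 5.333 = 56.00 → 56 rows.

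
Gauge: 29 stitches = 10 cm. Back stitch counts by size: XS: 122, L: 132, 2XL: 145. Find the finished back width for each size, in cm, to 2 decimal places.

29/10 = 2.9 sts per cm.
XS: 122 / 2.9 = 42.069 → 42.07 cm.
L: 132 / 2.9 = 45.517 → 45.52 cm.
2XL: 145 / 2.9 = 50.000 → 50.00 cm.

XS 42.07 cm; L 45.52 cm; 2XL 50.00 cm.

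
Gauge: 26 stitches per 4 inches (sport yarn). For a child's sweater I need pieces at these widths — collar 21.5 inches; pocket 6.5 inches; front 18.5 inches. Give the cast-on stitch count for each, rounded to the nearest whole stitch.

collar 140; pocket 42; front 120.

Rate = 26/4 = 6.5 sts per in.
collar: 21.5 × 6.5 = 139.75 → 140.
pocket: 6.5 × 6.5 = 42.25 → 42.
front: 18.5 × 6.5 = 120.25 → 120.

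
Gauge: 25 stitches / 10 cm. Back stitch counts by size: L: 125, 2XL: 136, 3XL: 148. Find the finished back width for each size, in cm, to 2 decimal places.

L 50.00 cm; 2XL 54.40 cm; 3XL 59.20 cm.

25/10 = 2.5 sts per cm.
L: 125 / 2.5 = 50.000 → 50.00 cm.
2XL: 136 / 2.5 = 54.400 → 54.40 cm.
3XL: 148 / 2.5 = 59.200 → 59.20 cm.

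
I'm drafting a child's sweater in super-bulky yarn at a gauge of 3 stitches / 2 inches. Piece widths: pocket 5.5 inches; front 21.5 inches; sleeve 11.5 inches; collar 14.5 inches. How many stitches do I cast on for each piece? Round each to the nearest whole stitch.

Rate = 3/2 = 1.5 sts per in.
pocket: 5.5 × 1.5 = 8.25 → 8.
front: 21.5 × 1.5 = 32.25 → 32.
sleeve: 11.5 × 1.5 = 17.25 → 17.
collar: 14.5 × 1.5 = 21.75 → 22.

pocket 8; front 32; sleeve 17; collar 22.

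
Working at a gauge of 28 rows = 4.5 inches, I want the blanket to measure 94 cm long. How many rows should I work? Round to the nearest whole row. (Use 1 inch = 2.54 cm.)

94 cm = 37.01 in.
28 rows / 4.5 in = 6.222 rows per inch.
37.01 × 6.222 = 230.27 rows.
Round to nearest → 230.

Knit 230 rows.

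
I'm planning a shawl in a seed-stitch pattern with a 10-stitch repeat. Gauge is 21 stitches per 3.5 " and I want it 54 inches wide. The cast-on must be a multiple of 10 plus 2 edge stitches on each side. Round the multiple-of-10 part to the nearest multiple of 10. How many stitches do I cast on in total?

21 / 3.5 = 6 sts per inch.
54 × 6 = 324.00 sts.
Less 4 edge sts → 320.00 for the repeat.
Nearest multiple of 10: 320.
Add back 4 edge sts → 324.

Cast on 324 stitches.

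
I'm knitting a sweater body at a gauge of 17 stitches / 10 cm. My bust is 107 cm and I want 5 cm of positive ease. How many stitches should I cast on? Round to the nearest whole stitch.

Finished = 107 + 5 = 112 cm.
17 / 10 = 1.7 sts per cm.
112.00 × 1.7 = 190.40 sts.
→ 190 sts.

CO 190 sts.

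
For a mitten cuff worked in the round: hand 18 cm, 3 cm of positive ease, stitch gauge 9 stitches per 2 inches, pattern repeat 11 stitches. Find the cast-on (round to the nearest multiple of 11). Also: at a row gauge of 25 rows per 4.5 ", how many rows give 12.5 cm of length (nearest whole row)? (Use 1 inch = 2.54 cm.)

Finished = 18 + 3 = 21 cm.
21 cm × 1/2.54 = 8.27 inches.
9/2 = 4.5 sts per in; 8.27 × 4.5 = 37.20 sts.
Nearest multiple of 11 → 33.
12.5 cm = 4.92 inches; × 5.556 = 27.34 → 27 rows.

Cast on 33 stitches; work 27 rows.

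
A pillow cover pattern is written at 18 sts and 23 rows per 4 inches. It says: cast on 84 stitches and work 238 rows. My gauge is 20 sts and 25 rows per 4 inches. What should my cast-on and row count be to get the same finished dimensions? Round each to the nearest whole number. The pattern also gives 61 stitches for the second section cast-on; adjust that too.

Stitches: 84 × 20/18 = 93.33 → 93.
Rows: 238 × 25/23 = 258.70 → 259.
second section cast-on: 61 × 20/18 = 67.78 → 68.

Cast on 93 stitches; work 259 rows; second section cast-on 68 stitches.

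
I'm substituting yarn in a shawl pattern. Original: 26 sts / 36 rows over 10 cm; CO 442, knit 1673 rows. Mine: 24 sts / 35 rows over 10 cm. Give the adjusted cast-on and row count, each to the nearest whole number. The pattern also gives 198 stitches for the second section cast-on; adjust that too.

Cast on 408 stitches; work 1627 rows; second section cast-on 183 stitches.

Stitches: 442 × 24/26 = 408.00 → 408.
Rows: 1673 × 35/36 = 1626.53 → 1627.
second section cast-on: 198 × 24/26 = 182.77 → 183.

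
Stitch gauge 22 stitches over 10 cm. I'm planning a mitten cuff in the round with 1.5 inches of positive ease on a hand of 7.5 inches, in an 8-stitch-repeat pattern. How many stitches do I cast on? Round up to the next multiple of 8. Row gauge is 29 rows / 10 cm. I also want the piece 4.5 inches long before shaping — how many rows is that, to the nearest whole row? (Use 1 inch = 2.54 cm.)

Cast on 56 stitches; work 33 rows.

Finished = 7.5 + 1.5 = 9 inches.
9 inches × 2.54 = 22.86 cm.
22/10 = 2.2 sts per cm; 22.86 × 2.2 = 50.29 sts.
Next multiple of 8 → 56.
4.5 inches = 11.43 cm; × 2.9 = 33.15 → 33 rows.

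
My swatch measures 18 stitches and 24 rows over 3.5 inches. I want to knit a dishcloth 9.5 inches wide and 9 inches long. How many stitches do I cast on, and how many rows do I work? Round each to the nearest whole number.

Stitch gauge = 18/3.5 = 5.143 sts/in; 9.5 × 5.143 = 48.86 → 49 sts.
Row gauge = 24/3.5 = 6.857 rows/in; 9 × 6.857 = 61.71 → 62 rows.

Cast on 49 stitches and work 62 rows.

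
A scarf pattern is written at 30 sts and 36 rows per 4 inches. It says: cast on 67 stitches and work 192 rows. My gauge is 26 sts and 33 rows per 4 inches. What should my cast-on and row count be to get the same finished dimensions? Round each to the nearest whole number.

Cast on 58 stitches; work 176 rows.

Stitches: 67 × 26/30 = 58.07 → 58.
Rows: 192 × 33/36 = 176.00 → 176.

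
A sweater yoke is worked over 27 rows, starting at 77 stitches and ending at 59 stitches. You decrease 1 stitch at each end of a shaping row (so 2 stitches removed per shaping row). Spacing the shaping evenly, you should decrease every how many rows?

Stitches to remove: |59 − 77| = 18.
Shaping rows needed: 18 / 2 = 9.
27 rows / 9 = every 3 rows.

Decrease every 3rd row.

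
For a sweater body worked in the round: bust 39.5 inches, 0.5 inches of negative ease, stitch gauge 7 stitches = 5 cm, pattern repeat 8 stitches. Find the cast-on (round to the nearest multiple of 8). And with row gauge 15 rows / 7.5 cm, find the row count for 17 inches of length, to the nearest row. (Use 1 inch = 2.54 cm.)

Cast on 136 stitches; work 86 rows.

Finished = 39.5 − 0.5 = 39 inches.
39 inches × 2.54 = 99.06 cm.
7/5 = 1.4 sts per cm; 99.06 × 1.4 = 138.68 sts.
Nearest multiple of 8 → 136.
17 inches = 43.18 cm; × 2 = 86.36 → 86 rows.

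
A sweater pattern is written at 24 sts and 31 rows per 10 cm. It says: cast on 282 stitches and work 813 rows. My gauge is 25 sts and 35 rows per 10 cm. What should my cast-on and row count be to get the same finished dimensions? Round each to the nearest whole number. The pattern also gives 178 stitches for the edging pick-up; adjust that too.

Cast on 294 stitches; work 918 rows; edging pick-up 185 stitches.

Stitches: 282 × 25/24 = 293.75 → 294.
Rows: 813 × 35/31 = 917.90 → 918.
edging pick-up: 178 × 25/24 = 185.42 → 185.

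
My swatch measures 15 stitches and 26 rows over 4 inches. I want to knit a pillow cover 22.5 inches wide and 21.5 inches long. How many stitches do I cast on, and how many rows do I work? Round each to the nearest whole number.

Cast on 84 stitches and work 140 rows.

Stitch gauge = 15/4 = 3.75 sts/in; 22.5 × 3.75 = 84.38 → 84 sts.
Row gauge = 26/4 = 6.5 rows/in; 21.5 × 6.5 = 139.75 → 140 rows.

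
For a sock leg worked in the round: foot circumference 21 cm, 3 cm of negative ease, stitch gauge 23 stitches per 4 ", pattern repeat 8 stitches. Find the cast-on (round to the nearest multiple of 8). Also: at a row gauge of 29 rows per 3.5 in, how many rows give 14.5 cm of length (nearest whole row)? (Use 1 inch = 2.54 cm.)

Cast on 40 stitches; work 47 rows.

Finished = 21 − 3 = 18 cm.
18 cm × 1/2.54 = 7.09 inches.
23/4 = 5.75 sts per in; 7.09 × 5.75 = 40.75 sts.
Nearest multiple of 8 → 40.
14.5 cm = 5.71 inches; × 8.286 = 47.30 → 47 rows.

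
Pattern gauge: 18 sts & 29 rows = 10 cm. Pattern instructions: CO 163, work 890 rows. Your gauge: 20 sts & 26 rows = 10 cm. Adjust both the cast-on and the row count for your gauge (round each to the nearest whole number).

Cast on 181 stitches; work 798 rows.

Stitches: 163 × 20/18 = 181.11 → 181.
Rows: 890 × 26/29 = 797.93 → 798.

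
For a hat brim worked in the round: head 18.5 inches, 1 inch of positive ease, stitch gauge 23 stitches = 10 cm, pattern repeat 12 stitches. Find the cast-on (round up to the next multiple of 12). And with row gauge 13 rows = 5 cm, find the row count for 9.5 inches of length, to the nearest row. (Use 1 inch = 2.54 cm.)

Finished = 18.5 + 1 = 19.5 inches.
19.5 inches × 2.54 = 49.53 cm.
23/10 = 2.3 sts per cm; 49.53 × 2.3 = 113.92 sts.
Next multiple of 12 → 120.
9.5 inches = 24.13 cm; × 2.6 = 62.74 → 63 rows.

Cast on 120 stitches; work 63 rows.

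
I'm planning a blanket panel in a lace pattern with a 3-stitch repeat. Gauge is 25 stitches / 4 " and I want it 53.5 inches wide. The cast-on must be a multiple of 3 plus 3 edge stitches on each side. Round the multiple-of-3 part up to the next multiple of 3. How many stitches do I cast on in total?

CO 336 sts.

25 / 4 = 6.25 sts per inch.
53.5 × 6.25 = 334.38 sts.
Less 6 edge sts → 328.38 for the repeat.
Next multiple of 3: 330.
Add back 6 edge sts → 336.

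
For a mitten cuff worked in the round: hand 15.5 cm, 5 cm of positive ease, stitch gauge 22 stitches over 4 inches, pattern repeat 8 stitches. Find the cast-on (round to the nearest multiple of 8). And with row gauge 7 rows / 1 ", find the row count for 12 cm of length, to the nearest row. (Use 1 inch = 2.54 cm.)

Cast on 48 stitches; work 33 rows.

Finished = 15.5 + 5 = 20.5 cm.
20.5 cm × 1/2.54 = 8.07 inches.
22/4 = 5.5 sts per in; 8.07 × 5.5 = 44.39 sts.
Nearest multiple of 8 → 48.
12 cm = 4.72 inches; × 7 = 33.07 → 33 rows.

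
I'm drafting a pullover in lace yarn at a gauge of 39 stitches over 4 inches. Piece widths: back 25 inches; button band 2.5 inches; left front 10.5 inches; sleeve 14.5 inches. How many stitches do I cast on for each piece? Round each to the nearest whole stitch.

Rate = 39/4 = 9.75 sts per in.
back: 25 × 9.75 = 243.75 → 244.
button band: 2.5 × 9.75 = 24.38 → 24.
left front: 10.5 × 9.75 = 102.38 → 102.
sleeve: 14.5 × 9.75 = 141.38 → 141.

back 244; button band 24; left front 102; sleeve 141.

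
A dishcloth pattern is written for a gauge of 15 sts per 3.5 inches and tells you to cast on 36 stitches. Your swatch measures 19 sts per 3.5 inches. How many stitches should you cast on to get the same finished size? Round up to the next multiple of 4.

Scale factor = 19 / 15 = 1.267.
36 × 19 / 15 = 45.60 sts.
→ 48 sts.

Cast on 48 stitches.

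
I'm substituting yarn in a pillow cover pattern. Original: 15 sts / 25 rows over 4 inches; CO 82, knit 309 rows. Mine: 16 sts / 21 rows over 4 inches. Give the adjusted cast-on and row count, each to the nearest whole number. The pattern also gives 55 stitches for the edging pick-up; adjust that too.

Stitches: 82 × 16/15 = 87.47 → 87.
Rows: 309 × 21/25 = 259.56 → 260.
edging pick-up: 55 × 16/15 = 58.67 → 59.

Cast on 87 stitches; work 260 rows; edging pick-up 59 stitches.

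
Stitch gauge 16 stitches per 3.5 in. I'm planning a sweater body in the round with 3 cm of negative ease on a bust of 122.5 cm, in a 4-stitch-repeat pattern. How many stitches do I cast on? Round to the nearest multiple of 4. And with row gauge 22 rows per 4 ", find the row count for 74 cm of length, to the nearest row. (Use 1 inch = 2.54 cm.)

Finished = 122.5 − 3 = 119.5 cm.
119.5 cm × 1/2.54 = 47.05 inches.
16/3.5 = 4.571 sts per in; 47.05 × 4.571 = 215.07 sts.
Nearest multiple of 4 → 216.
74 cm = 29.13 inches; × 5.5 = 160.24 → 160 rows.

Cast on 216 stitches; work 160 rows.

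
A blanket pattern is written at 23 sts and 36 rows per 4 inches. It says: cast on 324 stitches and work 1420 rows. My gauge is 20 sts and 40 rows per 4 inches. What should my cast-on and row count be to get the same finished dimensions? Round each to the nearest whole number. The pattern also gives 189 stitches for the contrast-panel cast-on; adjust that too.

Cast on 282 stitches; work 1578 rows; contrast-panel cast-on 164 stitches.

Stitches: 324 × 20/23 = 281.74 → 282.
Rows: 1420 × 40/36 = 1577.78 → 1578.
contrast-panel cast-on: 189 × 20/23 = 164.35 → 164.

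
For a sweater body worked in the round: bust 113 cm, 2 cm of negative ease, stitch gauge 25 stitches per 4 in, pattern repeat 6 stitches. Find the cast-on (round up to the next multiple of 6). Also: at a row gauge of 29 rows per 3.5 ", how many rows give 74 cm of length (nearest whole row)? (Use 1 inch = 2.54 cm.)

Finished = 113 − 2 = 111 cm.
111 cm × 1/2.54 = 43.70 inches.
25/4 = 6.25 sts per in; 43.70 × 6.25 = 273.13 sts.
Next multiple of 6 → 276.
74 cm = 29.13 inches; × 8.286 = 241.39 → 241 rows.

Cast on 276 stitches; work 241 rows.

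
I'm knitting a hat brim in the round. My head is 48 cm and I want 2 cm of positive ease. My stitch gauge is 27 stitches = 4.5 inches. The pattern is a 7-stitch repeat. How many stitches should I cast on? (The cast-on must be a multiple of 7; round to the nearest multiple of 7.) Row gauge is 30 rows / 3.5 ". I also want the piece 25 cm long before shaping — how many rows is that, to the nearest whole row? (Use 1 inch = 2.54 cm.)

Cast on 119 stitches; work 84 rows.

Finished = 48 + 2 = 50 cm.
50 cm × 1/2.54 = 19.69 inches.
27/4.5 = 6 sts per in; 19.69 × 6 = 118.11 sts.
Nearest multiple of 7 → 119.
25 cm = 9.84 inches; × 8.571 = 84.36 → 84 rows.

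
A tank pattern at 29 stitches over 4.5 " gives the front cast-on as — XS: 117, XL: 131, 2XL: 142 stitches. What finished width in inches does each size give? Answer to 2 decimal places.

XS 18.16 inches; XL 20.33 inches; 2XL 22.03 inches.

29/4.5 = 6.444 sts per in.
XS: 117 / 6.444 = 18.155 → 18.16 in.
XL: 131 / 6.444 = 20.328 → 20.33 in.
2XL: 142 / 6.444 = 22.034 → 22.03 in.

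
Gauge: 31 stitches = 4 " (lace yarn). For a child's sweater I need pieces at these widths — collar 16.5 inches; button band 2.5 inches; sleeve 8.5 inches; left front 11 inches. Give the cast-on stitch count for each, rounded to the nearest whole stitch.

collar 128; button band 19; sleeve 66; left front 85.

Rate = 31/4 = 7.75 sts per in.
collar: 16.5 × 7.75 = 127.88 → 128.
button band: 2.5 × 7.75 = 19.38 → 19.
sleeve: 8.5 × 7.75 = 65.88 → 66.
left front: 11 × 7.75 = 85.25 → 85.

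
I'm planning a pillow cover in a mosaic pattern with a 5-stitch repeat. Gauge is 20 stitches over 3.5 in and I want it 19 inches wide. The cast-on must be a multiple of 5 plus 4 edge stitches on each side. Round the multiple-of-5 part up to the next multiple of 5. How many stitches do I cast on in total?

20 / 3.5 = 5.714 sts per inch.
19 × 5.714 = 108.57 sts.
Less 8 edge sts → 100.57 for the repeat.
Next multiple of 5: 105.
Add back 8 edge sts → 113.

CO 113 sts.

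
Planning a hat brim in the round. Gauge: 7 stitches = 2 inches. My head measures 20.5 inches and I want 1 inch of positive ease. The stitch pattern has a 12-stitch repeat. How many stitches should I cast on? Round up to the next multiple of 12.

Finished = 20.5 + 1 = 21.5 inches.
7 / 2 = 3.5 sts/in.
21.5 × 3.5 = 75.25 sts.
Next multiple of 12: 84.

Cast on 84 stitches.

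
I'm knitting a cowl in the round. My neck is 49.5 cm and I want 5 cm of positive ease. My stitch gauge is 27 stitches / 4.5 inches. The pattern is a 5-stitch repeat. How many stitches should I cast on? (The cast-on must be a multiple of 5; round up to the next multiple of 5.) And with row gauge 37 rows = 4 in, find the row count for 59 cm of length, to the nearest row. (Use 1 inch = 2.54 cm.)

Cast on 130 stitches; work 215 rows.

Finished = 49.5 + 5 = 54.5 cm.
54.5 cm × 1/2.54 = 21.46 inches.
27/4.5 = 6 sts per in; 21.46 × 6 = 128.74 sts.
Next multiple of 5 → 130.
59 cm = 23.23 inches; × 9.25 = 214.86 → 215 rows.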